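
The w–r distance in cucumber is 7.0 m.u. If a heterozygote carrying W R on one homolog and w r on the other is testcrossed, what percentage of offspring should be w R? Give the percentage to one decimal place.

3.5%

A map distance of 7.0 m.u. corresponds to a recombination frequency of 0.070.
The F1 is W R / w r, so w R is a recombinant gamete class with expected frequency r/2 = 0.070/2 = 0.0350.
That is 0.0350 = 3.5% of the progeny.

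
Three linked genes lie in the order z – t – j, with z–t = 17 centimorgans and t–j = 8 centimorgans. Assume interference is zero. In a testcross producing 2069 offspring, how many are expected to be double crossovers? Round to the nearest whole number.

Map distances give recombination frequencies of 0.170 and 0.080 for the two intervals.
With no interference, expected double-crossover frequency = 0.170 × 0.080 = 0.01360.
Expected number = 0.01360 × 2069 = 28.14 ≈ 28.

28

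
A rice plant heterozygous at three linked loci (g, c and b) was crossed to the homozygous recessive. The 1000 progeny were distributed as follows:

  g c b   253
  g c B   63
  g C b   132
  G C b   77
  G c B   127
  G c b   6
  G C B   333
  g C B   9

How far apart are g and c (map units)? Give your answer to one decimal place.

27.4 map units

The two most frequent reciprocal classes, G C B and g c b, are the parental types, so the F1 was G C B / g c b.
The two rarest classes, g C B and G c b, are the double crossovers. Comparing them with the parentals, only the g allele has switched, so g is the middle locus and the order is b – g – c.
Crossovers in the g–c interval produce the single-crossover classes G c B and g C b (127 + 132 = 259) plus the double crossovers (15).
RF(g–c) = (259 + 15) / 1000 = 274/1000 = 0.2740 → 27.4 map units.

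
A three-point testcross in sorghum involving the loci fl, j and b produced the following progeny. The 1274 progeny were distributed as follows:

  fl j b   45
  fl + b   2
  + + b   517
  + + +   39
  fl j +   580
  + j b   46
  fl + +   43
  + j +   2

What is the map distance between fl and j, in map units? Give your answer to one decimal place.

7.3 map units

The two most frequent reciprocal classes, fl j + and + + b, are the parental types, so the F1 was fl j + / + + b.
The two rarest classes, + j + and fl + b, are the double crossovers. Comparing them with the parentals, only the fl allele has switched, so fl is the middle locus and the order is b – fl – j.
Crossovers in the fl–j interval produce the single-crossover classes fl + + and + j b (43 + 46 = 89) plus the double crossovers (4).
RF(fl–j) = (89 + 4) / 1274 = 93/1274 = 0.0730 → 7.3 map units.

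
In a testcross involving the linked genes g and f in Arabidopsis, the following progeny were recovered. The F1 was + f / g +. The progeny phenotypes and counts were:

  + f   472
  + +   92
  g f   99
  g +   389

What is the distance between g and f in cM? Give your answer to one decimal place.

18.2 cM

The recombinant classes are + + and g f: 92 + 99 = 191.
Recombination frequency = 191/1052 = 0.1816 ≈ 18.2%, i.e. 18.2 cM.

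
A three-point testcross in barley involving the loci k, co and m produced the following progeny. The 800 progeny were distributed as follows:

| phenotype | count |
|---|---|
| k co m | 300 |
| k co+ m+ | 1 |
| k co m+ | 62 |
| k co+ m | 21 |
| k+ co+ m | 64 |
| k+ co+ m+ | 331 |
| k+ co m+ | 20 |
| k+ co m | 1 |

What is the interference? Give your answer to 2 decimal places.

The two most frequent reciprocal classes, k+ co+ m+ and k co m, are the parental types, so the F1 was k+ co+ m+ / k co m.
The two rarest classes, k co+ m+ and k+ co m, are the double crossovers. Comparing them with the parentals, only the k allele has switched, so k is the middle locus and the order is m – k – co.
m–k: (126 + 2)/800 = 0.1600; k–co: (41 + 2)/800 = 0.0537.
Expected DCO frequency = 0.1600 × 0.0537 ≈ 0.00859; observed = 2/800 ≈ 0.00250.
Coefficient of coincidence = 0.00250/0.00859 ≈ 0.29; interference = 1 − 0.29 = 0.71.

0.71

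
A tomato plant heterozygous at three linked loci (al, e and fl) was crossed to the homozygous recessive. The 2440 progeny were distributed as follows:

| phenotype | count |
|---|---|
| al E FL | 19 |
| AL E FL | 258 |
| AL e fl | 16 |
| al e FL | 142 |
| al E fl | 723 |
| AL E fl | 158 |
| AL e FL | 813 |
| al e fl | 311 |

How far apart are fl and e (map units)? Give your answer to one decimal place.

The two most frequent reciprocal classes, al E fl and AL e FL, are the parental types, so the F1 was al E fl / AL e FL.
The two rarest classes, al E FL and AL e fl, are the double crossovers. Comparing them with the parentals, only the fl allele has switched, so fl is the middle locus and the order is e – fl – al.
Crossovers in the e–fl interval produce the single-crossover classes al e fl and AL E FL (311 + 258 = 569) plus the double crossovers (35).
RF(e–fl) = (569 + 35) / 2440 = 604/2440 = 0.2475 → 24.8 map units.

24.8 map units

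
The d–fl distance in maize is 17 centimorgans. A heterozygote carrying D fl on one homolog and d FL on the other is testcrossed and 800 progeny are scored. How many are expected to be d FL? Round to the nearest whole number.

332

A map distance of 17 centimorgans corresponds to a recombination frequency of 0.170.
The F1 is D fl / d FL, so d FL is a parental gamete class with expected frequency (1 − r)/2 = 0.830/2 = 0.4150.
Expected number = 0.4150 × 800 = 332.00 ≈ 332.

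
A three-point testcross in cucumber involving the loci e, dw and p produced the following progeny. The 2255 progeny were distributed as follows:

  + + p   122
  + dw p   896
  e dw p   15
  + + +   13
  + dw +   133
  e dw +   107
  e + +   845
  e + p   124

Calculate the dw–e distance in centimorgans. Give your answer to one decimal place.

The two most frequent reciprocal classes, + dw p and e + +, are the parental types, so the F1 was + dw p / e + +.
The two rarest classes, e dw p and + + +, are the double crossovers. Comparing them with the parentals, only the e allele has switched, so e is the middle locus and the order is dw – e – p.
Crossovers in the dw–e interval produce the single-crossover classes + + p and e dw + (122 + 107 = 229) plus the double crossovers (28).
RF(dw–e) = (229 + 28) / 2255 = 257/2255 = 0.1140 → 11.4 centimorgans.

11.4 centimorgans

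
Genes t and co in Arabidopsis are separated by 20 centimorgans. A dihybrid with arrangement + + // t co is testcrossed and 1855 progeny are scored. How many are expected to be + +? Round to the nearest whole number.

742

A map distance of 20 centimorgans corresponds to a recombination frequency of 0.200.
The F1 is + + / t co, so + + is a parental gamete class with expected frequency (1 − r)/2 = 0.800/2 = 0.4000.
Expected number = 0.4000 × 1855 = 742.00 ≈ 742.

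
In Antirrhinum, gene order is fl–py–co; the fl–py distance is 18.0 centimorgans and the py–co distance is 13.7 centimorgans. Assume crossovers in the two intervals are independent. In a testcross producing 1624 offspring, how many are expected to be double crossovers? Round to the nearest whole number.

Map distances give recombination frequencies of 0.180 and 0.137 for the two intervals.
With no interference, expected double-crossover frequency = 0.180 × 0.137 = 0.02466.
Expected number = 0.02466 × 1624 = 40.05 ≈ 40.

40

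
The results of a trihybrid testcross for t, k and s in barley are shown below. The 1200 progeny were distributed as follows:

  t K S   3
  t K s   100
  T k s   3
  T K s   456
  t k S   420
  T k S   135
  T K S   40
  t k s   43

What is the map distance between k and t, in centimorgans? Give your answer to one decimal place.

20.1 centimorgans

The two most frequent reciprocal classes, t k S and T K s, are the parental types, so the F1 was t k S / T K s.
The two rarest classes, t K S and T k s, are the double crossovers. Comparing them with the parentals, only the k allele has switched, so k is the middle locus and the order is s – k – t.
Crossovers in the k–t interval produce the single-crossover classes T k S and t K s (135 + 100 = 235) plus the double crossovers (6).
RF(k–t) = (235 + 6) / 1200 = 241/1200 = 0.2008 → 20.1 centimorgans.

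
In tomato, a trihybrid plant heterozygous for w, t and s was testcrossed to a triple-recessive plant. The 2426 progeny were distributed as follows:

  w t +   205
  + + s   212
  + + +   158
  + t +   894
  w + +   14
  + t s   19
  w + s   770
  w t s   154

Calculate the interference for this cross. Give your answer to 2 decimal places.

The two most frequent reciprocal classes, w + s and + t +, are the parental types, so the F1 was w + s / + t +.
The two rarest classes, w + + and + t s, are the double crossovers. Comparing them with the parentals, only the s allele has switched, so s is the middle locus and the order is t – s – w.
t–s: (312 + 33)/2426 = 0.1422; s–w: (417 + 33)/2426 = 0.1855.
Expected DCO frequency = 0.1422 × 0.1855 ≈ 0.02638; observed = 33/2426 ≈ 0.01360.
Coefficient of coincidence = 0.01360/0.02638 ≈ 0.52; interference = 1 − 0.52 = 0.48.

0.48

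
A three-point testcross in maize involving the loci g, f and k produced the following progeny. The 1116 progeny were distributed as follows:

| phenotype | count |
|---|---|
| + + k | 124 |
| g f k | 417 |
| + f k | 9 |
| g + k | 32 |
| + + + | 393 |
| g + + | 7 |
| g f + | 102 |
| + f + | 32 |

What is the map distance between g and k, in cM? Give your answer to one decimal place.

21.7 cM

The two most frequent reciprocal classes, + + + and g f k, are the parental types, so the F1 was + + + / g f k.
The two rarest classes, g + + and + f k, are the double crossovers. Comparing them with the parentals, only the g allele has switched, so g is the middle locus and the order is k – g – f.
Crossovers in the k–g interval produce the single-crossover classes + + k and g f + (124 + 102 = 226) plus the double crossovers (16).
RF(k–g) = (226 + 16) / 1116 = 242/1116 = 0.2168 → 21.7 cM.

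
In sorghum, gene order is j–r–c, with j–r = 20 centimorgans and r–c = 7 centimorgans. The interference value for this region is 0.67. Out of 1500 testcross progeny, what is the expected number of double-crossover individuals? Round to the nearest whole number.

Map distances give recombination frequencies of 0.200 and 0.070 for the two intervals.
With interference 0.67 (so coincidence = 0.33), expected double-crossover frequency = 0.200 × 0.070 × 0.33 = 0.00462.
Expected number = 0.00462 × 1500 = 6.93 ≈ 7.

7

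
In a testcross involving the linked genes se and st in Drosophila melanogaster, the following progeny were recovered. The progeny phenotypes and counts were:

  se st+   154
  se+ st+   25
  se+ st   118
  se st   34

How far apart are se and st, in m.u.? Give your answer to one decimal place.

The two most frequent classes, se+ st (118) and se st+ (154), are the parental types, so the F1 was se+ st / se st+.
The recombinant classes are se+ st+ and se st: 25 + 34 = 59.
Recombination frequency = 59/331 = 0.1782 ≈ 17.8%, i.e. 17.8 m.u.

17.8 m.u.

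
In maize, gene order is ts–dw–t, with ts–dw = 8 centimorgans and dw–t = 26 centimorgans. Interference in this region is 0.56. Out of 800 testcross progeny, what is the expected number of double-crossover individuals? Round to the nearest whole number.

7

Map distances give recombination frequencies of 0.080 and 0.260 for the two intervals.
With interference 0.56 (so coincidence = 0.44), expected double-crossover frequency = 0.080 × 0.260 × 0.44 = 0.00915.
Expected number = 0.00915 × 800 = 7.32 ≈ 7.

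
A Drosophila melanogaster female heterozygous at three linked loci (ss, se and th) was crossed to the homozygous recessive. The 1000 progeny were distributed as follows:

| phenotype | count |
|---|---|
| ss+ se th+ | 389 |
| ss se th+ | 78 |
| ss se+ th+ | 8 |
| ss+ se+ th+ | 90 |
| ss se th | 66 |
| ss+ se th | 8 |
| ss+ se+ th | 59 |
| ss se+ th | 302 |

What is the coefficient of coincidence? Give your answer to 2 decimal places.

The two most frequent reciprocal classes, ss+ se th+ and ss se+ th, are the parental types, so the F1 was ss+ se th+ / ss se+ th.
The two rarest classes, ss+ se th and ss se+ th+, are the double crossovers. Comparing them with the parentals, only the th allele has switched, so th is the middle locus and the order is ss – th – se.
ss–th: (137 + 16)/1000 = 0.1530; th–se: (156 + 16)/1000 = 0.1720.
Expected DCO frequency = 0.1530 × 0.1720 ≈ 0.02632; observed = 16/1000 ≈ 0.01600.
Coefficient of coincidence = 0.01600/0.02632 ≈ 0.61.

0.61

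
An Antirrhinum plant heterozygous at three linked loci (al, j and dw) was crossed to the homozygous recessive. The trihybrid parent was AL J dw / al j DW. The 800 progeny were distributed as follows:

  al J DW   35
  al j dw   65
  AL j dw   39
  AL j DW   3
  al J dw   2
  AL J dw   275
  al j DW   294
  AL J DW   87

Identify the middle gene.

al

The two rarest classes, al J dw and AL j DW, are the double crossovers. Comparing them with the parentals, only the al allele has switched, so al is the middle locus and the order is j – al – dw.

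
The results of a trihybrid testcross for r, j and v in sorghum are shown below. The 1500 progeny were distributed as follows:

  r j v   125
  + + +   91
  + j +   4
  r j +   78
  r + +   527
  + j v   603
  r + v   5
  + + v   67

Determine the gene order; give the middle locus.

The two most frequent reciprocal classes, + j v and r + +, are the parental types, so the F1 was + j v / r + +.
The two rarest classes, + j + and r + v, are the double crossovers. Comparing them with the parentals, only the v allele has switched, so v is the middle locus and the order is j – v – r.

v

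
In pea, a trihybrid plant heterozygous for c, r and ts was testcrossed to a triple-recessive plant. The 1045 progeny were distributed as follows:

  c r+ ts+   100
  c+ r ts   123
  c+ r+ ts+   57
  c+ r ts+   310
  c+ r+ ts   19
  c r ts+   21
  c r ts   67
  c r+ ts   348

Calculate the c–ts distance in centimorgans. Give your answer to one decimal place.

25.2 centimorgans

The two most frequent reciprocal classes, c r+ ts and c+ r ts+, are the parental types, so the F1 was c r+ ts / c+ r ts+.
The two rarest classes, c+ r+ ts and c r ts+, are the double crossovers. Comparing them with the parentals, only the c allele has switched, so c is the middle locus and the order is ts – c – r.
Crossovers in the ts–c interval produce the single-crossover classes c r+ ts+ and c+ r ts (100 + 123 = 223) plus the double crossovers (40).
RF(ts–c) = (223 + 40) / 1045 = 263/1045 = 0.2517 → 25.2 centimorgans.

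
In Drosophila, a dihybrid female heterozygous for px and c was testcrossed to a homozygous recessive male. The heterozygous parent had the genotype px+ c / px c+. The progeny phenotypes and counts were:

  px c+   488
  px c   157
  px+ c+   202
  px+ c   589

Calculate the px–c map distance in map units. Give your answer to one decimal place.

The recombinant classes are px+ c+ and px c: 202 + 157 = 359.
Recombination frequency = 359/1436 = 0.2500 ≈ 25.0%, i.e. 25.0 map units.

25.0 map units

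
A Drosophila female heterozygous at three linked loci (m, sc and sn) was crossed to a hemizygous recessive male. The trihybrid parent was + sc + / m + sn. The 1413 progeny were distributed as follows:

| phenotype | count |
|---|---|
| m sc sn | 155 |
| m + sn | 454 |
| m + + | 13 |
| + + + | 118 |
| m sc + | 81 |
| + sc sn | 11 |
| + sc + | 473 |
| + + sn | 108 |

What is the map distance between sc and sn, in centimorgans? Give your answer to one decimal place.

The two rarest classes, + sc sn and m + +, are the double crossovers. Comparing them with the parentals, only the sn allele has switched, so sn is the middle locus and the order is sc – sn – m.
Crossovers in the sc–sn interval produce the single-crossover classes + + + and m sc sn (118 + 155 = 273) plus the double crossovers (24).
RF(sc–sn) = (273 + 24) / 1413 = 297/1413 = 0.2102 → 21.0 centimorgans.

21.0 centimorgans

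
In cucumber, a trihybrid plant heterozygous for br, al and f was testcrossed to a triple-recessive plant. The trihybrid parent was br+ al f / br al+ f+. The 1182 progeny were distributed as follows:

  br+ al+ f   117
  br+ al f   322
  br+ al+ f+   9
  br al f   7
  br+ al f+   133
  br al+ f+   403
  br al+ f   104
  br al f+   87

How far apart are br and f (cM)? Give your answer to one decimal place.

The two rarest classes, br al f and br+ al+ f+, are the double crossovers. Comparing them with the parentals, only the br allele has switched, so br is the middle locus and the order is al – br – f.
Crossovers in the br–f interval produce the single-crossover classes br+ al f+ and br al+ f (133 + 104 = 237) plus the double crossovers (16).
RF(br–f) = (237 + 16) / 1182 = 253/1182 = 0.2140 → 21.4 cM.

21.4 cM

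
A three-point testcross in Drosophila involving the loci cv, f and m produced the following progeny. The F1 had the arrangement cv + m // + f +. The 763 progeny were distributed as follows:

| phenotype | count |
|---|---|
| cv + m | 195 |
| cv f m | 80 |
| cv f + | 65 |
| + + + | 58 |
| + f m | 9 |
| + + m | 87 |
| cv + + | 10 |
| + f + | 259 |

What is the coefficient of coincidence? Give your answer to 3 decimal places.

0.540

The two rarest classes, cv + + and + f m, are the double crossovers. Comparing them with the parentals, only the m allele has switched, so m is the middle locus and the order is f – m – cv.
f–m: (138 + 19)/763 = 0.2058; m–cv: (152 + 19)/763 = 0.2241.
Expected DCO frequency = 0.2058 × 0.2241 ≈ 0.04612; observed = 19/763 ≈ 0.02490.
Coefficient of coincidence = 0.02490/0.04612 ≈ 0.540.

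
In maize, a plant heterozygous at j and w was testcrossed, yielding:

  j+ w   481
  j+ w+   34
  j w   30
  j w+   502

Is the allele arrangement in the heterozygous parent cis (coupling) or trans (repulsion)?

trans

The two most frequent classes are j+ w (481) and j w+ (502); these are the parental (non-recombinant) types.
So the F1 carried j+ w on one chromosome and j w+ on the other — the recessive alleles are on opposite chromosomes (trans / repulsion).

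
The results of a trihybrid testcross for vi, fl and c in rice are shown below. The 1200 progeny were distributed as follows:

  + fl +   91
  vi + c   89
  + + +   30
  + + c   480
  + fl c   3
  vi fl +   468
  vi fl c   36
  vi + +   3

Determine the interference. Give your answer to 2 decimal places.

The two most frequent reciprocal classes, + + c and vi fl +, are the parental types, so the F1 was + + c / vi fl +.
The two rarest classes, + fl c and vi + +, are the double crossovers. Comparing them with the parentals, only the fl allele has switched, so fl is the middle locus and the order is c – fl – vi.
c–fl: (66 + 6)/1200 = 0.0600; fl–vi: (180 + 6)/1200 = 0.1550.
Expected DCO frequency = 0.0600 × 0.1550 ≈ 0.00930; observed = 6/1200 ≈ 0.00500.
Coefficient of coincidence = 0.00500/0.00930 ≈ 0.54; interference = 1 − 0.54 = 0.46.

0.46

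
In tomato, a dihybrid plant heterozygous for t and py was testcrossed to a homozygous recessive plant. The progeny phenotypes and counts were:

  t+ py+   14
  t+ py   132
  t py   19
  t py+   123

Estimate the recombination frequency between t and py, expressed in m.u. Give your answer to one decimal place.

The two most frequent classes, t+ py (132) and t py+ (123), are the parental types, so the F1 was t+ py / t py+.
The recombinant classes are t+ py+ and t py: 14 + 19 = 33.
Recombination frequency = 33/288 = 0.1146 ≈ 11.5%, i.e. 11.5 m.u.

11.5 m.u.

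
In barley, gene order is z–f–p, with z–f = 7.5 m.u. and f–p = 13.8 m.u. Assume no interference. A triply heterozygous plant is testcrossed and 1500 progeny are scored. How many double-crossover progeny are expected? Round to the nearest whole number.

Map distances give recombination frequencies of 0.075 and 0.138 for the two intervals.
With no interference, expected double-crossover frequency = 0.075 × 0.138 = 0.01035.
Expected number = 0.01035 × 1500 = 15.53 ≈ 16.

16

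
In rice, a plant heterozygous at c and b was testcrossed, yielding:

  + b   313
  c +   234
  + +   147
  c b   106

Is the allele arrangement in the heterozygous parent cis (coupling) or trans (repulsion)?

The two most frequent classes are + b (313) and c + (234); these are the parental (non-recombinant) types.
So the F1 carried + b on one chromosome and c + on the other — the recessive alleles are on opposite chromosomes (trans / repulsion).

trans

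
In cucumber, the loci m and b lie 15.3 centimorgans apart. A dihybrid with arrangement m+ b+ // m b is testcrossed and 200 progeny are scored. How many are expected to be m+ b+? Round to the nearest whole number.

A map distance of 15.3 centimorgans corresponds to a recombination frequency of 0.153.
The F1 is m+ b+ / m b, so m+ b+ is a parental gamete class with expected frequency (1 − r)/2 = 0.847/2 = 0.4235.
Expected number = 0.4235 × 200 = 84.70 ≈ 85.

85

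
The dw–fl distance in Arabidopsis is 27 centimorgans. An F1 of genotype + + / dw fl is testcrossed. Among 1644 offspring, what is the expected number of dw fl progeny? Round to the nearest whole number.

A map distance of 27 centimorgans corresponds to a recombination frequency of 0.270.
The F1 is + + / dw fl, so dw fl is a parental gamete class with expected frequency (1 − r)/2 = 0.730/2 = 0.3650.
Expected number = 0.3650 × 1644 = 600.06 ≈ 600.

600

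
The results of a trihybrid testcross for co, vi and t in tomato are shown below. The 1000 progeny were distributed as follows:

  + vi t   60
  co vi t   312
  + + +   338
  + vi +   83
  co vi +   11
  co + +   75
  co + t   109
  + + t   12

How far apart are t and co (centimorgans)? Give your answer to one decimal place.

15.8 centimorgans

The two most frequent reciprocal classes, + + + and co vi t, are the parental types, so the F1 was + + + / co vi t.
The two rarest classes, + + t and co vi +, are the double crossovers. Comparing them with the parentals, only the t allele has switched, so t is the middle locus and the order is vi – t – co.
Crossovers in the t–co interval produce the single-crossover classes co + + and + vi t (75 + 60 = 135) plus the double crossovers (23).
RF(t–co) = (135 + 23) / 1000 = 158/1000 = 0.1580 → 15.8 centimorgans.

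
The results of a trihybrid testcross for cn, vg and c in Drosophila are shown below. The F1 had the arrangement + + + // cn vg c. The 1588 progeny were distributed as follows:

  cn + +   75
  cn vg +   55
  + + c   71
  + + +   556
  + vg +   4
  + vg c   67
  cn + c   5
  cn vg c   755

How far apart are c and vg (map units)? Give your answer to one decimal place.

The two rarest classes, + vg + and cn + c, are the double crossovers. Comparing them with the parentals, only the vg allele has switched, so vg is the middle locus and the order is cn – vg – c.
Crossovers in the vg–c interval produce the single-crossover classes + + c and cn vg + (71 + 55 = 126) plus the double crossovers (9).
RF(vg–c) = (126 + 9) / 1588 = 135/1588 = 0.0850 → 8.5 map units.

8.5 map units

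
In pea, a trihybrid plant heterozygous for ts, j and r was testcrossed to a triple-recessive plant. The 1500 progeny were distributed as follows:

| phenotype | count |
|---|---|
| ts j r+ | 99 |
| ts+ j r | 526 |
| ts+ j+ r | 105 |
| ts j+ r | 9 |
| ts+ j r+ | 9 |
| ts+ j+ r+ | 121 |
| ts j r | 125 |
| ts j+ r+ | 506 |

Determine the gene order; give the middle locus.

r

The two most frequent reciprocal classes, ts+ j r and ts j+ r+, are the parental types, so the F1 was ts+ j r / ts j+ r+.
The two rarest classes, ts+ j r+ and ts j+ r, are the double crossovers. Comparing them with the parentals, only the r allele has switched, so r is the middle locus and the order is ts – r – j.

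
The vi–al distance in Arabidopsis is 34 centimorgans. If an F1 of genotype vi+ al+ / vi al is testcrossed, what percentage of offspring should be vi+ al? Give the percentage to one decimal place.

A map distance of 34 centimorgans corresponds to a recombination frequency of 0.340.
The F1 is vi+ al+ / vi al, so vi+ al is a recombinant gamete class with expected frequency r/2 = 0.340/2 = 0.1700.
That is 0.1700 = 17.0% of the progeny.

17.0%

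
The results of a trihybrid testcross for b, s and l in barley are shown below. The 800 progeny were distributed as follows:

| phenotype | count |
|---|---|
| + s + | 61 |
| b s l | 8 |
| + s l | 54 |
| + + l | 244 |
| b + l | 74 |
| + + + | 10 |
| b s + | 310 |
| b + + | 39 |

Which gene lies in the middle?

The two most frequent reciprocal classes, b s + and + + l, are the parental types, so the F1 was b s + / + + l.
The two rarest classes, b s l and + + +, are the double crossovers. Comparing them with the parentals, only the l allele has switched, so l is the middle locus and the order is b – l – s.

l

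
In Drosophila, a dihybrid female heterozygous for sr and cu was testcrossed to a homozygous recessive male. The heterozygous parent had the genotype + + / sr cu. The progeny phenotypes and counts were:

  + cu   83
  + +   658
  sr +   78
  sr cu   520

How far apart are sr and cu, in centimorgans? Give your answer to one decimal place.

12.0 centimorgans

The recombinant classes are + cu and sr +: 83 + 78 = 161.
Recombination frequency = 161/1339 = 0.1202 ≈ 12.0%, i.e. 12.0 centimorgans.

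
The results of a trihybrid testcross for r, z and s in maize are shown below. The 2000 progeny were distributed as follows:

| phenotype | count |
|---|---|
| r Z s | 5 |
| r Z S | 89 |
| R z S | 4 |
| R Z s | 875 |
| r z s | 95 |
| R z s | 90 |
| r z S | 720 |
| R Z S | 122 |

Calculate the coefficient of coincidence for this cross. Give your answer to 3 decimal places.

0.424

The two most frequent reciprocal classes, R Z s and r z S, are the parental types, so the F1 was R Z s / r z S.
The two rarest classes, r Z s and R z S, are the double crossovers. Comparing them with the parentals, only the r allele has switched, so r is the middle locus and the order is z – r – s.
z–r: (179 + 9)/2000 = 0.0940; r–s: (217 + 9)/2000 = 0.1130.
Expected DCO frequency = 0.0940 × 0.1130 ≈ 0.01062; observed = 9/2000 ≈ 0.00450.
Coefficient of coincidence = 0.00450/0.01062 ≈ 0.424.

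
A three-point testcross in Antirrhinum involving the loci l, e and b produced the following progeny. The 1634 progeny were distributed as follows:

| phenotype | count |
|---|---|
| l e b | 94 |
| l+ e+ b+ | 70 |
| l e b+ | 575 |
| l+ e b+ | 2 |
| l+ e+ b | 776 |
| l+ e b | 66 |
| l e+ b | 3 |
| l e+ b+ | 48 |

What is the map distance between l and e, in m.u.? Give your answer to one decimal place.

7.3 m.u.

The two most frequent reciprocal classes, l+ e+ b and l e b+, are the parental types, so the F1 was l+ e+ b / l e b+.
The two rarest classes, l e+ b and l+ e b+, are the double crossovers. Comparing them with the parentals, only the l allele has switched, so l is the middle locus and the order is b – l – e.
Crossovers in the l–e interval produce the single-crossover classes l+ e b and l e+ b+ (66 + 48 = 114) plus the double crossovers (5).
RF(l–e) = (114 + 5) / 1634 = 119/1634 = 0.0728 → 7.3 m.u.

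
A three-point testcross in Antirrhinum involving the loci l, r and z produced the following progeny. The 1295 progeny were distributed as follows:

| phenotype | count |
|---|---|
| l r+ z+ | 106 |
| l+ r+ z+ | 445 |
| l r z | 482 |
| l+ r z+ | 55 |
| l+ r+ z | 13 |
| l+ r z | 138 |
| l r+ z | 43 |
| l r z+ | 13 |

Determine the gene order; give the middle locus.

z

The two most frequent reciprocal classes, l r z and l+ r+ z+, are the parental types, so the F1 was l r z / l+ r+ z+.
The two rarest classes, l r z+ and l+ r+ z, are the double crossovers. Comparing them with the parentals, only the z allele has switched, so z is the middle locus and the order is r – z – l.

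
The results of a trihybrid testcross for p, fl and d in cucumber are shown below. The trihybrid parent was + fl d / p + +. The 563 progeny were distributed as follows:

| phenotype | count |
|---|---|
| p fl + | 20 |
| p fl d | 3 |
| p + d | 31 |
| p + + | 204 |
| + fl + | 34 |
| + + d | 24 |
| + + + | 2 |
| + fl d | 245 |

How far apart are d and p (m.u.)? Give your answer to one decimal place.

12.4 m.u.

The two rarest classes, p fl d and + + +, are the double crossovers. Comparing them with the parentals, only the p allele has switched, so p is the middle locus and the order is fl – p – d.
Crossovers in the p–d interval produce the single-crossover classes + fl + and p + d (34 + 31 = 65) plus the double crossovers (5).
RF(p–d) = (65 + 5) / 563 = 70/563 = 0.1243 → 12.4 m.u.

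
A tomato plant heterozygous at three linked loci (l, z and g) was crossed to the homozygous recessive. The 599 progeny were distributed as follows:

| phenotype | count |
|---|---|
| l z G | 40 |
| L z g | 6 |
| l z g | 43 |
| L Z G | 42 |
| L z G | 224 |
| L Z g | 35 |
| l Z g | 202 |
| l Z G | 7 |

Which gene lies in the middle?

The two most frequent reciprocal classes, L z G and l Z g, are the parental types, so the F1 was L z G / l Z g.
The two rarest classes, L z g and l Z G, are the double crossovers. Comparing them with the parentals, only the g allele has switched, so g is the middle locus and the order is z – g – l.

g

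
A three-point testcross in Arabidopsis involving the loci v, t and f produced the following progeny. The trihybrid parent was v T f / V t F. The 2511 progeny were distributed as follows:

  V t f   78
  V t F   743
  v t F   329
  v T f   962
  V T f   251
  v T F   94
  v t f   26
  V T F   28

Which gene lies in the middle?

t

The two rarest classes, v t f and V T F, are the double crossovers. Comparing them with the parentals, only the t allele has switched, so t is the middle locus and the order is f – t – v.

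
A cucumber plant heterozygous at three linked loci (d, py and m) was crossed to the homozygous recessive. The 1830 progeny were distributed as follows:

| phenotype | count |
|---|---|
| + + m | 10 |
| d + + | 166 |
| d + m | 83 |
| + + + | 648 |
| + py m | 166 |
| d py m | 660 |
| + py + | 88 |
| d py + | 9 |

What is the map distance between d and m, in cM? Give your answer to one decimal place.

19.2 cM

The two most frequent reciprocal classes, d py m and + + +, are the parental types, so the F1 was d py m / + + +.
The two rarest classes, d py + and + + m, are the double crossovers. Comparing them with the parentals, only the m allele has switched, so m is the middle locus and the order is d – m – py.
Crossovers in the d–m interval produce the single-crossover classes + py m and d + + (166 + 166 = 332) plus the double crossovers (19).
RF(d–m) = (332 + 19) / 1830 = 351/1830 = 0.1918 → 19.2 cM.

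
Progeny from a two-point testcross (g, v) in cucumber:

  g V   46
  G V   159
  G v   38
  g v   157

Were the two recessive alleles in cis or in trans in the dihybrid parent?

cis

The two most frequent classes are G V (159) and g v (157); these are the parental (non-recombinant) types.
So the F1 carried G V on one chromosome and g v on the other — the recessive alleles are on the same chromosome (cis / coupling).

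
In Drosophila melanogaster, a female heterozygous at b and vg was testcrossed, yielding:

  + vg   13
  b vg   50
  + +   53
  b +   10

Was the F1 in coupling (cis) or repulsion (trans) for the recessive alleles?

The two most frequent classes are + + (53) and b vg (50); these are the parental (non-recombinant) types.
So the F1 carried + + on one chromosome and b vg on the other — the recessive alleles are on the same chromosome (cis / coupling).

cis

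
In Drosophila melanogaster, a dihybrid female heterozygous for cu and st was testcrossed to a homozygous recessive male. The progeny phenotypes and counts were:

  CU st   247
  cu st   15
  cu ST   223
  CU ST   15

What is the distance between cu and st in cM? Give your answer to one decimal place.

The two most frequent classes, CU st (247) and cu ST (223), are the parental types, so the F1 was CU st / cu ST.
The recombinant classes are CU ST and cu st: 15 + 15 = 30.
Recombination frequency = 30/500 = 0.0600 ≈ 6.0%, i.e. 6.0 cM.

6.0 cM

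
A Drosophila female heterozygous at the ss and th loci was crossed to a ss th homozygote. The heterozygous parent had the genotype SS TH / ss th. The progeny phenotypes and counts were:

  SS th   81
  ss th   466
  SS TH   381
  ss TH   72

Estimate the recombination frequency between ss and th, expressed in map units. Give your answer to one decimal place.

15.3 map units

The recombinant classes are SS th and ss TH: 81 + 72 = 153.
Recombination frequency = 153/1000 = 0.1530 ≈ 15.3%, i.e. 15.3 map units.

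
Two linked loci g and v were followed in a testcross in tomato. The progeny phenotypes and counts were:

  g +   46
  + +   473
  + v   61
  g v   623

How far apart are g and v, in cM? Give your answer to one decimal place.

The two most frequent classes, + + (473) and g v (623), are the parental types, so the F1 was + + / g v.
The recombinant classes are + v and g +: 61 + 46 = 107.
Recombination frequency = 107/1203 = 0.0889 ≈ 8.9%, i.e. 8.9 cM.

8.9 cM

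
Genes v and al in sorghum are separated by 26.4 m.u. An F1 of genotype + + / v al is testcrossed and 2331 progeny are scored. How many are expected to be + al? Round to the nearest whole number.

A map distance of 26.4 m.u. corresponds to a recombination frequency of 0.264.
The F1 is + + / v al, so + al is a recombinant gamete class with expected frequency r/2 = 0.264/2 = 0.1320.
Expected number = 0.1320 × 2331 = 307.69 ≈ 308.

308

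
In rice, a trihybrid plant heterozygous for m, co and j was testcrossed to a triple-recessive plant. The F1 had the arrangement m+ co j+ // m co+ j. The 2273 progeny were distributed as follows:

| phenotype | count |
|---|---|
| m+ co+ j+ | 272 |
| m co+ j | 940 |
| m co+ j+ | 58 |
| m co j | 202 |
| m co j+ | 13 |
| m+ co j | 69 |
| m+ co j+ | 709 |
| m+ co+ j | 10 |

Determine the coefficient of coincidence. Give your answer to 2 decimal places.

0.70

The two rarest classes, m co j+ and m+ co+ j, are the double crossovers. Comparing them with the parentals, only the m allele has switched, so m is the middle locus and the order is co – m – j.
co–m: (474 + 23)/2273 = 0.2187; m–j: (127 + 23)/2273 = 0.0660.
Expected DCO frequency = 0.2187 × 0.0660 ≈ 0.01443; observed = 23/2273 ≈ 0.01012.
Coefficient of coincidence = 0.01012/0.01443 ≈ 0.70.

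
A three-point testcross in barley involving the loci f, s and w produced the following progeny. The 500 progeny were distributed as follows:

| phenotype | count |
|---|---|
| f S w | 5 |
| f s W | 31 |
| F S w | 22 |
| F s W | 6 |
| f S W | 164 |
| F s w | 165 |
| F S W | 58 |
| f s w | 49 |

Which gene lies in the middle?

w

The two most frequent reciprocal classes, f S W and F s w, are the parental types, so the F1 was f S W / F s w.
The two rarest classes, f S w and F s W, are the double crossovers. Comparing them with the parentals, only the w allele has switched, so w is the middle locus and the order is s – w – f.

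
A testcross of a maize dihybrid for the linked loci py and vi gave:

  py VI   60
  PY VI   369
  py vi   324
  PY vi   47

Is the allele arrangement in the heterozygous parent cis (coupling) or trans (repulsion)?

cis

The two most frequent classes are PY VI (369) and py vi (324); these are the parental (non-recombinant) types.
So the F1 carried PY VI on one chromosome and py vi on the other — the recessive alleles are on the same chromosome (cis / coupling).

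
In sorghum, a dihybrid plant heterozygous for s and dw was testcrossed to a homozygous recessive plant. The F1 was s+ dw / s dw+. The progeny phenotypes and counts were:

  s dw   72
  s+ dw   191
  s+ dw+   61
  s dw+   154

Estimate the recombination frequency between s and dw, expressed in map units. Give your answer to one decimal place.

27.8 map units

The recombinant classes are s+ dw+ and s dw: 61 + 72 = 133.
Recombination frequency = 133/478 = 0.2782 ≈ 27.8%, i.e. 27.8 map units.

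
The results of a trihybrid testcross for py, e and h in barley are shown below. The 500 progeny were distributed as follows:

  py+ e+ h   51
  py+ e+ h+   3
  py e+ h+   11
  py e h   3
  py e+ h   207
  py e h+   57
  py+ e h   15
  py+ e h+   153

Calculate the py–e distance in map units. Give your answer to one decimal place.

22.8 map units

The two most frequent reciprocal classes, py+ e h+ and py e+ h, are the parental types, so the F1 was py+ e h+ / py e+ h.
The two rarest classes, py+ e+ h+ and py e h, are the double crossovers. Comparing them with the parentals, only the e allele has switched, so e is the middle locus and the order is h – e – py.
Crossovers in the e–py interval produce the single-crossover classes py e h+ and py+ e+ h (57 + 51 = 108) plus the double crossovers (6).
RF(e–py) = (108 + 6) / 500 = 114/500 = 0.2280 → 22.8 map units.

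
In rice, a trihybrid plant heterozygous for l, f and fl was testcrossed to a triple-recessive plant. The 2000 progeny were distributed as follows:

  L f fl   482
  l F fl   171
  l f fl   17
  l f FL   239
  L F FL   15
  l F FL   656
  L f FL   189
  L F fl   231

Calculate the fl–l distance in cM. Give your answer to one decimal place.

19.6 cM

The two most frequent reciprocal classes, L f fl and l F FL, are the parental types, so the F1 was L f fl / l F FL.
The two rarest classes, l f fl and L F FL, are the double crossovers. Comparing them with the parentals, only the l allele has switched, so l is the middle locus and the order is f – l – fl.
Crossovers in the l–fl interval produce the single-crossover classes L f FL and l F fl (189 + 171 = 360) plus the double crossovers (32).
RF(l–fl) = (360 + 32) / 2000 = 392/2000 = 0.1960 → 19.6 cM.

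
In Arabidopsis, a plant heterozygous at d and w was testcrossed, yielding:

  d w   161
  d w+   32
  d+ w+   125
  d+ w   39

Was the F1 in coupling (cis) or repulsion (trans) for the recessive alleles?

The two most frequent classes are d+ w+ (125) and d w (161); these are the parental (non-recombinant) types.
So the F1 carried d+ w+ on one chromosome and d w on the other — the recessive alleles are on the same chromosome (cis / coupling).

cis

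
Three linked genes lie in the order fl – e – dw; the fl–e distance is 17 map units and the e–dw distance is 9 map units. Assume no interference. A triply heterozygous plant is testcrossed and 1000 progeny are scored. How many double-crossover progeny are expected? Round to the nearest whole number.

Map distances give recombination frequencies of 0.170 and 0.090 for the two intervals.
With no interference, expected double-crossover frequency = 0.170 × 0.090 = 0.01530.
Expected number = 0.01530 × 1000 = 15.30 ≈ 15.

15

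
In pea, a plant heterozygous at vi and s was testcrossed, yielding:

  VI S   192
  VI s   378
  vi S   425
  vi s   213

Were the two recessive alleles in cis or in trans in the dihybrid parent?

The two most frequent classes are VI s (378) and vi S (425); these are the parental (non-recombinant) types.
So the F1 carried VI s on one chromosome and vi S on the other — the recessive alleles are on opposite chromosomes (trans / repulsion).

trans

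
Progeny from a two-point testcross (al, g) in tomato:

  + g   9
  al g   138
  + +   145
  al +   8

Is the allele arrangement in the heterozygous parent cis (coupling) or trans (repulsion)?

The two most frequent classes are + + (145) and al g (138); these are the parental (non-recombinant) types.
So the F1 carried + + on one chromosome and al g on the other — the recessive alleles are on the same chromosome (cis / coupling).

cis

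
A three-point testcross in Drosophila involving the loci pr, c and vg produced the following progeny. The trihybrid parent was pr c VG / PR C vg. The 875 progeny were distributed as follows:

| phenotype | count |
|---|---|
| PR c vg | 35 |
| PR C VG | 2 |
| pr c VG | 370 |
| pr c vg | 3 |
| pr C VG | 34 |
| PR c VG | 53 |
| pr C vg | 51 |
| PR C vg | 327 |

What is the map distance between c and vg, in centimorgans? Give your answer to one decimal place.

The two rarest classes, pr c vg and PR C VG, are the double crossovers. Comparing them with the parentals, only the vg allele has switched, so vg is the middle locus and the order is c – vg – pr.
Crossovers in the c–vg interval produce the single-crossover classes pr C VG and PR c vg (34 + 35 = 69) plus the double crossovers (5).
RF(c–vg) = (69 + 5) / 875 = 74/875 = 0.0846 → 8.5 centimorgans.

8.5 centimorgans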